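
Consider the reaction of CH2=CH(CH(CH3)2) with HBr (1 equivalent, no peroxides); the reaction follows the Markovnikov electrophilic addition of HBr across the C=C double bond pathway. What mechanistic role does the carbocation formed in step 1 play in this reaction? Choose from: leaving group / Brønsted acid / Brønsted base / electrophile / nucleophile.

Step 3: Br⁻ captures the cation: a lone pair on Br⁻ fills the empty p orbital, producing the alkyl halide product.
The carbocation formed in step 1 accepts an electron pair into an empty or π* orbital — it is the electrophile.

electrophile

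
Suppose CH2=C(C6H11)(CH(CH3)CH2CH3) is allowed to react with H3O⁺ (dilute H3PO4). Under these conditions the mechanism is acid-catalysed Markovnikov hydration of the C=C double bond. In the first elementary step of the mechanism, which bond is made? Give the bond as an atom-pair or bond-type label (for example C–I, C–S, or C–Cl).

C–H

Step 1: Electrophilic addition begins with the π(C=C) electrons forming a bond to the proton of H3O⁺. Following Markovnikov's rule, the resulting cation is tertiary. H2O is released.
The bond formed in this step is the C–H bond.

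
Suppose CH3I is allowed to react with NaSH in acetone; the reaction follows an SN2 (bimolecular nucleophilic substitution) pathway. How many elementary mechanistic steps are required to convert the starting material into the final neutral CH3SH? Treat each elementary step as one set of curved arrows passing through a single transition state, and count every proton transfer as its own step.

1

Step 1: The hydrosulfide nucleophile donates a lone pair from S to the α-carbon in a backside attack; simultaneously the C–I σ-bond breaks and both of its electrons leave with I⁻. One concerted step with inversion of configuration.
Total: 1 elementary step.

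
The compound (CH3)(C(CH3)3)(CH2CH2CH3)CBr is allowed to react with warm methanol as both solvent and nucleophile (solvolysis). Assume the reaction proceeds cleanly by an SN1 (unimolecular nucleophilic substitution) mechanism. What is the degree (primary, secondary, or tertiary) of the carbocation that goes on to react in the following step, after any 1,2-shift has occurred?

tertiary

Step 1: The C–Br bond breaks with both electrons going to the bromide; Br⁻ leaves and a tertiary carbocation remains.
No single 1,2-shift to an adjacent carbon would give a more-substituted cation, so no rearrangement occurs.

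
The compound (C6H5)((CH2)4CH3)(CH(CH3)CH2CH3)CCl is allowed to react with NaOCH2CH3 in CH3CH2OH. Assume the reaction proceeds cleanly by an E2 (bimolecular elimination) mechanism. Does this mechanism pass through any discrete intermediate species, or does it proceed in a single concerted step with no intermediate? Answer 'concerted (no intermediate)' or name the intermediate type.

concerted (no intermediate)

In one step, CH3CH2O⁻ pulls off a β-proton, the C–Cl bond cleaves, and a C=C double bond forms between the α- and β-carbons (E2, anti elimination).
All bond changes occur in one transition state; no discrete intermediate is formed.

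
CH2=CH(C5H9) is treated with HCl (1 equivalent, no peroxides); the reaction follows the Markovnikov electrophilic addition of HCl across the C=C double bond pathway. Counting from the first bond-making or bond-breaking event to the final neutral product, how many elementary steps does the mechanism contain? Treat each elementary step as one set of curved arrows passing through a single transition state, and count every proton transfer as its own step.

3

Step 1: Electrophilic addition begins with the π(C=C) electrons forming a bond to the proton of HCl. Following Markovnikov's rule, the resulting cation is secondary. The H–Cl bond breaks heterolytically, releasing Cl⁻.
Step 2: A 1,2-hydride shift from the adjacent cyclopentyl carbon moves the positive charge from the secondary centre to an adjacent carbon, generating a more stable tertiary carbocation.
Step 3: Nucleophilic attack by Cl⁻ on the carbocation completes the addition, giving R–Cl.
Total: 3 elementary steps.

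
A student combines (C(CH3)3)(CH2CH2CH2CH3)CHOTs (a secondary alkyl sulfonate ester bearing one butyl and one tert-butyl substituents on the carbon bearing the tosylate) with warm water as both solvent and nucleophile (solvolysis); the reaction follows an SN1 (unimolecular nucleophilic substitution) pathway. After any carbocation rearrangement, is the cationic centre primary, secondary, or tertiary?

tertiary

Step 1: Unassisted departure of TsO⁻ (taking the C–O bonding pair) generates a secondary carbocation.
Step 2: A methyl group with its bonding pair migrates from the adjacent tert-butyl carbon to the cationic centre — a 1,2-methyl shift — upgrading the secondary cation to a tertiary one.
The cation rearranges from secondary to tertiary via a 1,2-methyl shift from the adjacent tert-butyl carbon; the tertiary cation is what reacts next.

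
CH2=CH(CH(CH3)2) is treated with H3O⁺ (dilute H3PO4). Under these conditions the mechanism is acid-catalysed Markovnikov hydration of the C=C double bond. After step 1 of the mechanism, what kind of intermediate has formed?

secondary carbocation

Step 1: Electrophilic addition begins with the π(C=C) electrons forming a bond to the proton of H3O⁺. Following Markovnikov's rule, the resulting cation is secondary. H2O is released.
After step 1 the species present is a secondary carbocation.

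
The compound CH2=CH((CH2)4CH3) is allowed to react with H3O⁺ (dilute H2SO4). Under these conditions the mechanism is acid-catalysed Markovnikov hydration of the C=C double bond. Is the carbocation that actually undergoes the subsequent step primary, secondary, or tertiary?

secondary

Step 1: Protonation of the alkene by H3O⁺: the π bond acts as the nucleophile and picks up H⁺, giving the more stable (Markovnikov) secondary carbocation. H2O is released.
No single 1,2-shift to an adjacent carbon would give a more-substituted cation, so no rearrangement occurs.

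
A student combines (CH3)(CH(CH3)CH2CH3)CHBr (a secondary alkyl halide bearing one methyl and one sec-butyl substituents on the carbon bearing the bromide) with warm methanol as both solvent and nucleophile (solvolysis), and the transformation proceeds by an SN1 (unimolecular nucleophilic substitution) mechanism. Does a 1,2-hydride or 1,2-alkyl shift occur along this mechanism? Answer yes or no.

The first-formed carbocation is secondary.
The adjacent sec-butyl carbon already bears 2 other carbon substituents and has a hydrogen to migrate; after a 1,2-hydride shift from that carbon the positive charge sits on a tertiary centre.
Tertiary is more stable than secondary, so the shift occurs.

yes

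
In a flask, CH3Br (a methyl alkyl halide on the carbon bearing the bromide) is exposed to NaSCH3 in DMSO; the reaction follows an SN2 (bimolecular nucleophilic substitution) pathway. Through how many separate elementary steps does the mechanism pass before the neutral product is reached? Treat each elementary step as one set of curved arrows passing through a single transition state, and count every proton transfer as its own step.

1

Step 1: CH3S⁻ attacks the back face of the α-carbon while Br⁻ departs with the C–Br bonding pair — a single concerted displacement through a pentacoordinate transition state.
Total: 1 elementary step.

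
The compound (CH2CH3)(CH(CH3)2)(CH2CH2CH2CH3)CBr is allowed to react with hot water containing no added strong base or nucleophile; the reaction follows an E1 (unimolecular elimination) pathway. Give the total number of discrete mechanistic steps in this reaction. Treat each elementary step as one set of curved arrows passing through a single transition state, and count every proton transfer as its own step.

2

Step 1: Unassisted departure of Br⁻ (taking the C–Br bonding pair) generates a tertiary carbocation.
(No 1,2-shift: no single shift to an adjacent carbon would give a more stable cation.)
Step 2: A water molecule (solvent) deprotonates a β-carbon; as the C–H bond breaks, those electrons form the new alkene π bond.
Total: 2 elementary steps.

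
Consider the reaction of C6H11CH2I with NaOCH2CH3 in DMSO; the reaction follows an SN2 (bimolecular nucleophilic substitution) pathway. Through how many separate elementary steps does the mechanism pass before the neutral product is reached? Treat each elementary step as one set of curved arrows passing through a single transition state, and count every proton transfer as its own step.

Step 1: Backside attack by CH3CH2O⁻ on the carbon bearing the iodide: the new C–O bond forms as the C–I bond breaks, with Walden inversion at carbon.
Total: 1 elementary step.

1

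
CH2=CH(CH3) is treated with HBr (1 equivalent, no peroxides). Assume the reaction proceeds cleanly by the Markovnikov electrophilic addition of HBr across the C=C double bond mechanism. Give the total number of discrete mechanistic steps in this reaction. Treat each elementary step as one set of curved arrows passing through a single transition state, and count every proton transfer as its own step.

Step 1: Electrophilic addition begins with the π(C=C) electrons forming a bond to the proton of HBr. Following Markovnikov's rule, the resulting cation is secondary. The H–Br bond breaks heterolytically, releasing Br⁻.
(No 1,2-shift: no single shift to an adjacent carbon would give a more stable cation.)
Step 2: Nucleophilic attack by Br⁻ on the carbocation completes the addition, giving R–Br.
Total: 2 elementary steps.

2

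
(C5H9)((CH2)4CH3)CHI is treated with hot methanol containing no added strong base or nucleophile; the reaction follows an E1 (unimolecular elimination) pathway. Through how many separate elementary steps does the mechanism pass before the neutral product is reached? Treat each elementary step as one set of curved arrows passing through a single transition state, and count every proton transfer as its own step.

Step 1: Ionisation: the C–I σ-bond cleaves heterolytically; both bonding electrons depart with I⁻, leaving a secondary carbocation at the α-carbon.
Step 2: A 1,2-hydride shift from the adjacent cyclopentyl carbon moves the positive charge from the secondary centre to an adjacent carbon, generating a more stable tertiary carbocation.
Step 3: A weak base (a methanol molecule from the solvent) removes a proton from a carbon adjacent to the cationic centre; the electrons of that C–H bond become the new π(C=C) bond, giving the alkene.
Total: 3 elementary steps.

3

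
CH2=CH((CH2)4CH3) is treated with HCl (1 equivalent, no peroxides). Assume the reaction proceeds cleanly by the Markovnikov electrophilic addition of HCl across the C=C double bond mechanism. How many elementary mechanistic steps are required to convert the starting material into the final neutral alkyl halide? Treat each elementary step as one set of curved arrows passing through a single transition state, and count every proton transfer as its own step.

2

Step 1: The π electrons of the C=C bond attack a proton of HCl; Markovnikov addition places the new C–H on the less-substituted alkene carbon, so the positive charge ends up on the more-substituted carbon — a secondary carbocation. The H–Cl bond breaks heterolytically, releasing Cl⁻.
(No 1,2-shift: no single shift to an adjacent carbon would give a more stable cation.)
Step 2: The Cl⁻ anion donates a lone pair to the carbocation, forming the new C–Cl σ-bond and giving the neutral alkyl halide.
Total: 2 elementary steps.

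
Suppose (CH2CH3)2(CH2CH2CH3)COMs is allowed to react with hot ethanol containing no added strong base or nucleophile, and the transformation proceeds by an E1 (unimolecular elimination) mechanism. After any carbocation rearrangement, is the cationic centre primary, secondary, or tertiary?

tertiary

Step 1: Ionisation: the C–O σ-bond cleaves heterolytically; both bonding electrons depart with MsO⁻, leaving a tertiary carbocation at the α-carbon.
No single 1,2-shift to an adjacent carbon would give a more-substituted cation, so no rearrangement occurs.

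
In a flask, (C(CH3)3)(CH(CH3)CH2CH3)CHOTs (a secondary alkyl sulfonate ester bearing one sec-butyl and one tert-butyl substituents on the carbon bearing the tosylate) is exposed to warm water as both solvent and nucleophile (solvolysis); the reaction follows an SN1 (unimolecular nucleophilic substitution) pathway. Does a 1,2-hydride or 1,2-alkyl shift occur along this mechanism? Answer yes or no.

The first-formed carbocation is secondary.
The adjacent sec-butyl carbon already bears 2 other carbon substituents and has a hydrogen to migrate; after a 1,2-hydride shift from that carbon the positive charge sits on a tertiary centre.
Tertiary is more stable than secondary, so the shift occurs.

yes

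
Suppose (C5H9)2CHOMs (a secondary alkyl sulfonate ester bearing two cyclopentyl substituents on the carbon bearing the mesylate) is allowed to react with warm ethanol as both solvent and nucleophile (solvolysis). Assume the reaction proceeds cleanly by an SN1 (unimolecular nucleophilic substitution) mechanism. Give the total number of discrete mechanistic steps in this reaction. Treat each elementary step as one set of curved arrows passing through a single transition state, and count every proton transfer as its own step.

Step 1: The C–O bond breaks with both electrons going to the mesylate; MsO⁻ leaves and a secondary carbocation remains.
Step 2: A hydride (H with its bonding pair) migrates from the adjacent cyclopentyl carbon to the cationic centre — a 1,2-hydride shift — upgrading the secondary cation to a tertiary one.
Step 3: Nucleophilic capture: the oxygen of CH3CH2OH bonds to the cationic carbon, producing an oxonium-ion intermediate.
Step 4: Deprotonation of the oxonium oxygen by solvent ethanol yields the neutral ether.
Total: 4 elementary steps.

4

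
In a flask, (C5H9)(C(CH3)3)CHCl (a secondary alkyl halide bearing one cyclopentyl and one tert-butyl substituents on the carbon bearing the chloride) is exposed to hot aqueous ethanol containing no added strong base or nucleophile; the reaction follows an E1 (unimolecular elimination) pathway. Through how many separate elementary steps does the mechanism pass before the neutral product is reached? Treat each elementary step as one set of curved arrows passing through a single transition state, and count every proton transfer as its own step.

Step 1: The C–Cl bond breaks with both electrons going to the chloride; Cl⁻ leaves and a secondary carbocation remains.
Step 2: Carbocation rearrangement: a 1,2-hydride shift from the adjacent cyclopentyl carbon converts the initially-formed secondary cation into the more stable tertiary cation.
Step 3: A weak base (a water (or ethanol) molecule from the solvent) removes a proton from a carbon adjacent to the cationic centre; the electrons of that C–H bond become the new π(C=C) bond, giving the alkene.
Total: 3 elementary steps.

3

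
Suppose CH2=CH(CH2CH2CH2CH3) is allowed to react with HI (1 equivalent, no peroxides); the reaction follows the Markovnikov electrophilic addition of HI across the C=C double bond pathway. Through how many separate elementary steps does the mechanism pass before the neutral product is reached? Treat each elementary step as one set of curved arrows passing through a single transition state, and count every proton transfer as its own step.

Step 1: Protonation of the alkene by HI: the π bond acts as the nucleophile and picks up H⁺, giving the more stable (Markovnikov) secondary carbocation. The H–I bond breaks heterolytically, releasing I⁻.
(No 1,2-shift: no single shift to an adjacent carbon would give a more stable cation.)
Step 2: I⁻ captures the cation: a lone pair on I⁻ fills the empty p orbital, producing the alkyl halide product.
Total: 2 elementary steps.

2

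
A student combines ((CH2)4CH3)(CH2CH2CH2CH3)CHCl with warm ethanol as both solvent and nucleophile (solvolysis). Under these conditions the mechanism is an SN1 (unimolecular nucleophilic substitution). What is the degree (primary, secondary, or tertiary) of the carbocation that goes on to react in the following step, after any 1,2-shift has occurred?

Step 1: Unassisted departure of Cl⁻ (taking the C–Cl bonding pair) generates a secondary carbocation.
No single 1,2-shift to an adjacent carbon would give a more-substituted cation, so no rearrangement occurs.

secondary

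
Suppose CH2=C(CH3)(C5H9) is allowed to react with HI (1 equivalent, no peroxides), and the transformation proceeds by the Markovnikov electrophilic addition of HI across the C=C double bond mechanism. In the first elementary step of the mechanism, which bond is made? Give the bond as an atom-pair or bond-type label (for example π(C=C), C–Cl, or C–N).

C–H

Step 1: Protonation of the alkene by HI: the π bond acts as the nucleophile and picks up H⁺, giving the more stable (Markovnikov) tertiary carbocation. The H–I bond breaks heterolytically, releasing I⁻.
The bond formed in this step is the C–H bond.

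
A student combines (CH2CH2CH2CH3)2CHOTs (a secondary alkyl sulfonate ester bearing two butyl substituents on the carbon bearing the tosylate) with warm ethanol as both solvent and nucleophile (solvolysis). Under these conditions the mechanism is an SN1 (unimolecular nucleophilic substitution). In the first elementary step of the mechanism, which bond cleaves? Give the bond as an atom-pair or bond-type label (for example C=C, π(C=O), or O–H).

C–O

Step 1: The C–O bond breaks with both electrons going to the tosylate; TsO⁻ leaves and a secondary carbocation remains.
The bond broken in this step is the C–O bond.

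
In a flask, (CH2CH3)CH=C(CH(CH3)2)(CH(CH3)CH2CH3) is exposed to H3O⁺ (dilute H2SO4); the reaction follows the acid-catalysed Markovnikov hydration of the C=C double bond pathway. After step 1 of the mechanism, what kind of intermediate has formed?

tertiary carbocation

Step 1: Protonation of the alkene by H3O⁺: the π bond acts as the nucleophile and picks up H⁺, giving the more stable (Markovnikov) tertiary carbocation. H2O is released.
After step 1 the species present is a tertiary carbocation.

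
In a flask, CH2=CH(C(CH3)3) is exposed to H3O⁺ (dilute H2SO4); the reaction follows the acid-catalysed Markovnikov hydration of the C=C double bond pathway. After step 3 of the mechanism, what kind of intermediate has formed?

Step 1: Protonation of the alkene by H3O⁺: the π bond acts as the nucleophile and picks up H⁺, giving the more stable (Markovnikov) secondary carbocation. H2O is released.
Step 2: Carbocation rearrangement: a 1,2-methyl shift from the adjacent tert-butyl carbon converts the initially-formed secondary cation into the more stable tertiary cation.
Step 3: A lone pair on the oxygen of H2O attacks the carbocation, forming a C–O bond and an oxonium ion (a protonated alcohol).
After step 3 the species present is an oxonium ion.

oxonium ion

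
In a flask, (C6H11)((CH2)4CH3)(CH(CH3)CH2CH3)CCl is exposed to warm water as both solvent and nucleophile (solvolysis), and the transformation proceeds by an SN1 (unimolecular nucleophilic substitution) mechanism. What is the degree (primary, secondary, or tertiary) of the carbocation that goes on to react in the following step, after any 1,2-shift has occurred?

Step 1: Rate-determining heterolysis of the C–Cl bond gives Cl⁻ and a tertiary carbocation.
No single 1,2-shift to an adjacent carbon would give a more-substituted cation, so no rearrangement occurs.

tertiary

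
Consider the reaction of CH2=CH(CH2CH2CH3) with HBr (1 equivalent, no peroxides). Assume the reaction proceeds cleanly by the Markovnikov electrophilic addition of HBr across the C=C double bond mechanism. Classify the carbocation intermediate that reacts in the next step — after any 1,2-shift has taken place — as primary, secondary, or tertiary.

Step 1: Electrophilic addition begins with the π(C=C) electrons forming a bond to the proton of HBr. Following Markovnikov's rule, the resulting cation is secondary. The H–Br bond breaks heterolytically, releasing Br⁻.
No single 1,2-shift to an adjacent carbon would give a more-substituted cation, so no rearrangement occurs.

secondary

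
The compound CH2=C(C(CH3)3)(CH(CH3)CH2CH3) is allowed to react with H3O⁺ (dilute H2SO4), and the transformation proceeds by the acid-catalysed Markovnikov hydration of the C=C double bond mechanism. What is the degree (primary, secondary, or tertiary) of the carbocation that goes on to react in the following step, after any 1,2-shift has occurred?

Step 1: The π electrons of the C=C bond attack a proton of H3O⁺; Markovnikov addition places the new C–H on the less-substituted alkene carbon, so the positive charge ends up on the more-substituted carbon — a tertiary carbocation. H2O is released.
No single 1,2-shift to an adjacent carbon would give a more-substituted cation, so no rearrangement occurs.

tertiary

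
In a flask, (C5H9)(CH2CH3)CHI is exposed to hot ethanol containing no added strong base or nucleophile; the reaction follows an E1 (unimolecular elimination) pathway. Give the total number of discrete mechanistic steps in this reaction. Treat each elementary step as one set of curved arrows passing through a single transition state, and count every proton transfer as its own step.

3

Step 1: Ionisation: the C–I σ-bond cleaves heterolytically; both bonding electrons depart with I⁻, leaving a secondary carbocation at the α-carbon.
Step 2: A hydride (H with its bonding pair) migrates from the adjacent cyclopentyl carbon to the cationic centre — a 1,2-hydride shift — upgrading the secondary cation to a tertiary one.
Step 3: An ethanol molecule (solvent) deprotonates a β-carbon; as the C–H bond breaks, those electrons form the new alkene π bond.
Total: 3 elementary steps.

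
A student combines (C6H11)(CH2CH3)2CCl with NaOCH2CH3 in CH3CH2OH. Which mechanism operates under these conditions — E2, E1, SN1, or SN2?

E2

Conditions: a strong base with a tertiary substrate bearing a β-hydrogen.
These conditions are the textbook signature of the E2 pathway.
A strong (often hindered) base removes a β-H in concert with loss of the leaving group — bimolecular elimination.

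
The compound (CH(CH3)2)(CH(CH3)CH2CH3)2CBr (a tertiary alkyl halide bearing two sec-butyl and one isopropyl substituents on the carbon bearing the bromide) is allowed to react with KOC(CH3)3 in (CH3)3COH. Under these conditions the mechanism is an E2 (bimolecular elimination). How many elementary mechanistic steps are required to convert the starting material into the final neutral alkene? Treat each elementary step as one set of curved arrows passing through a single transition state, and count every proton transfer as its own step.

1

Step 1: Concerted anti-periplanar elimination: (CH3)3CO⁻ abstracts a β-H while Br⁻ leaves, and the C–H electrons become the new C=C π bond — all in a single transition state.
Total: 1 elementary step.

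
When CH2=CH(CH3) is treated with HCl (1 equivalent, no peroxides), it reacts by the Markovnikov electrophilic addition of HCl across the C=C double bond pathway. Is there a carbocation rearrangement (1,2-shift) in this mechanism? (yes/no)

no

The first-formed carbocation is secondary.
No single 1,2-shift to an adjacent carbon would produce a more-substituted cation than the one already present, so no rearrangement occurs.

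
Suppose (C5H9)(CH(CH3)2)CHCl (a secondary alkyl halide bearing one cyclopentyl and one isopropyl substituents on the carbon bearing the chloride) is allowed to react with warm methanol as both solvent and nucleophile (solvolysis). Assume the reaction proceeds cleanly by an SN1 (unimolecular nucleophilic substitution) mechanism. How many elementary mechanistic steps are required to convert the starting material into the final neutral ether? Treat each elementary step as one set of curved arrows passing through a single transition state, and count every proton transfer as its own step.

Step 1: Ionisation: the C–Cl σ-bond cleaves heterolytically; both bonding electrons depart with Cl⁻, leaving a secondary carbocation at the α-carbon.
Step 2: A 1,2-hydride shift from the adjacent cyclopentyl carbon moves the positive charge from the secondary centre to an adjacent carbon, generating a more stable tertiary carbocation.
Step 3: CH3OH donates an oxygen lone pair into the empty p orbital of the cation, giving a protonated ether (an oxonium ion).
Step 4: Deprotonation of the oxonium oxygen by solvent methanol yields the neutral ether.
Total: 4 elementary steps.

4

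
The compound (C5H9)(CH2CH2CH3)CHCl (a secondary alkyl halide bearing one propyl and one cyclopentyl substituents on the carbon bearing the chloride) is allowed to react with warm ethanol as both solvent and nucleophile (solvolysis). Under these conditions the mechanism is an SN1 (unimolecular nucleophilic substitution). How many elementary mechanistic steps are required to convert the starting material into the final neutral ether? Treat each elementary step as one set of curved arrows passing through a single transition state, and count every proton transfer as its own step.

Step 1: Unassisted departure of Cl⁻ (taking the C–Cl bonding pair) generates a secondary carbocation.
Step 2: Carbocation rearrangement: a 1,2-hydride shift from the adjacent cyclopentyl carbon converts the initially-formed secondary cation into the more stable tertiary cation.
Step 3: CH3CH2OH donates an oxygen lone pair into the empty p orbital of the cation, giving a protonated ether (an oxonium ion).
Step 4: A second solvent molecule removes the proton on oxygen, giving the neutral ether product.
Total: 4 elementary steps.

4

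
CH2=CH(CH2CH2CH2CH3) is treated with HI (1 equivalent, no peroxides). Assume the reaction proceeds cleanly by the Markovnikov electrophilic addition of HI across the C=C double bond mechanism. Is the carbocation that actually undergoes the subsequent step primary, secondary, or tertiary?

secondary

Step 1: Protonation of the alkene by HI: the π bond acts as the nucleophile and picks up H⁺, giving the more stable (Markovnikov) secondary carbocation. The H–I bond breaks heterolytically, releasing I⁻.
No single 1,2-shift to an adjacent carbon would give a more-substituted cation, so no rearrangement occurs.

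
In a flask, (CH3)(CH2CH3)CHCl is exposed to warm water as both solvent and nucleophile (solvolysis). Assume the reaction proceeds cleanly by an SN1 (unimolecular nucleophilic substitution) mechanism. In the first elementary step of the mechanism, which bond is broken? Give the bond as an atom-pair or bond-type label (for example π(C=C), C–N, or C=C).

C–Cl

Step 1: Rate-determining heterolysis of the C–Cl bond gives Cl⁻ and a secondary carbocation.
The bond broken in this step is the C–Cl bond.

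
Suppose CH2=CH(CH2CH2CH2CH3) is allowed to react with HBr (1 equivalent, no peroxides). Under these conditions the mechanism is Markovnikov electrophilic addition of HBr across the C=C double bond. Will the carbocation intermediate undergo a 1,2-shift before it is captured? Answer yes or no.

no

The first-formed carbocation is secondary.
No single 1,2-shift to an adjacent carbon would produce a more-substituted cation than the one already present, so no rearrangement occurs.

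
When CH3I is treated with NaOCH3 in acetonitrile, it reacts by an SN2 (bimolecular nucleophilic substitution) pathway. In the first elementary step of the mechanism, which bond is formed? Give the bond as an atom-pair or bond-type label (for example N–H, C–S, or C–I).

Step 1: CH3O⁻ attacks the back face of the α-carbon while I⁻ departs with the C–I bonding pair — a single concerted displacement through a pentacoordinate transition state.
The bond formed in this step is the C–O bond.

C–O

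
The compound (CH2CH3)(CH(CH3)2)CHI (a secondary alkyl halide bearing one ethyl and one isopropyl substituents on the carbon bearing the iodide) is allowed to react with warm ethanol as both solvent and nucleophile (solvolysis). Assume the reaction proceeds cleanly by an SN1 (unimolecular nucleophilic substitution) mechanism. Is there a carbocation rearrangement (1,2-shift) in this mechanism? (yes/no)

The first-formed carbocation is secondary.
The adjacent isopropyl carbon already bears 2 other carbon substituents and has a hydrogen to migrate; after a 1,2-hydride shift from that carbon the positive charge sits on a tertiary centre.
Tertiary is more stable than secondary, so the shift occurs.

yes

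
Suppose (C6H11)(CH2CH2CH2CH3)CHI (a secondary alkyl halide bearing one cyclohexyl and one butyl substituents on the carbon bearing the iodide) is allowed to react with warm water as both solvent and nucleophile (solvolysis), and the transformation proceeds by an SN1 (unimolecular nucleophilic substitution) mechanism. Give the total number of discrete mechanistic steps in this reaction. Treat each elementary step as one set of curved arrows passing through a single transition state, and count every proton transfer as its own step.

4

Step 1: Rate-determining heterolysis of the C–I bond gives I⁻ and a secondary carbocation.
Step 2: Carbocation rearrangement: a 1,2-hydride shift from the adjacent cyclohexyl carbon converts the initially-formed secondary cation into the more stable tertiary cation.
Step 3: Nucleophilic capture: the oxygen of H2O bonds to the cationic carbon, producing an oxonium-ion intermediate.
Step 4: Proton transfer from the O–H of the oxonium ion to a solvent molecule delivers the neutral alcohol.
Total: 4 elementary steps.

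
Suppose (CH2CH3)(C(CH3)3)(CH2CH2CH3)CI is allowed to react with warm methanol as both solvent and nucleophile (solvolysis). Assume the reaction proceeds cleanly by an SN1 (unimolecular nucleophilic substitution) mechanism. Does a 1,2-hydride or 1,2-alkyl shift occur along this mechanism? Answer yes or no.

no

The first-formed carbocation is tertiary.
No single 1,2-shift to an adjacent carbon would produce a more-substituted cation than the one already present, so no rearrangement occurs.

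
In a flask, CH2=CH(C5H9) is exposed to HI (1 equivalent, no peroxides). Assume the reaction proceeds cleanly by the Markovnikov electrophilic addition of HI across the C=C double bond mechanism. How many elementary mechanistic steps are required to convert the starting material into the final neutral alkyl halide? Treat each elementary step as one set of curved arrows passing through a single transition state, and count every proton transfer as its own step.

3

Step 1: Electrophilic addition begins with the π(C=C) electrons forming a bond to the proton of HI. Following Markovnikov's rule, the resulting cation is secondary. The H–I bond breaks heterolytically, releasing I⁻.
Step 2: A hydride (H with its bonding pair) migrates from the adjacent cyclopentyl carbon to the cationic centre — a 1,2-hydride shift — upgrading the secondary cation to a tertiary one.
Step 3: Nucleophilic attack by I⁻ on the carbocation completes the addition, giving R–I.
Total: 3 elementary steps.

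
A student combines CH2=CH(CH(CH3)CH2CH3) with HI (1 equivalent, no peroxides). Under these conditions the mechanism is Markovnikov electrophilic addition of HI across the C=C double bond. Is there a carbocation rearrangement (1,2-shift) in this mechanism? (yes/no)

yes

The first-formed carbocation is secondary.
The adjacent sec-butyl carbon already bears 2 other carbon substituents and has a hydrogen to migrate; after a 1,2-hydride shift from that carbon the positive charge sits on a tertiary centre.
Tertiary is more stable than secondary, so the shift occurs.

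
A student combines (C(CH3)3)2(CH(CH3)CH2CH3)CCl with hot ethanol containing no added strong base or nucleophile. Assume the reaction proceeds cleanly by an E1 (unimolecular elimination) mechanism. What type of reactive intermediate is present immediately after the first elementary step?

tertiary carbocation

Step 1: The C–Cl bond breaks with both electrons going to the chloride; Cl⁻ leaves and a tertiary carbocation remains.
After step 1 the species present is a tertiary carbocation.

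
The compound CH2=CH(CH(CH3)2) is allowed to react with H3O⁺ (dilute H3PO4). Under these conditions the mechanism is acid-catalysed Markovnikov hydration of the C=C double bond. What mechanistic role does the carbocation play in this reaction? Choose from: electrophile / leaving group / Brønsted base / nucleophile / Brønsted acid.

electrophile

Step 3: A lone pair on the oxygen of H2O attacks the carbocation, forming a C–O bond and an oxonium ion (a protonated alcohol).
The carbocation accepts an electron pair into an empty or π* orbital — it is the electrophile.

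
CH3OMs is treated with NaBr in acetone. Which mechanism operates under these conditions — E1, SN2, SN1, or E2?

Conditions: a methyl substrate with a strong nucleophile in the polar aprotic solvent acetone.
These conditions are the textbook signature of the SN2 pathway.
An unhindered substrate with a strong nucleophile in a polar aprotic solvent favours one-step backside displacement.

SN2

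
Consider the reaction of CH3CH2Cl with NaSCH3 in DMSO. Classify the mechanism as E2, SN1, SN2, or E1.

Conditions: a primary substrate with a strong nucleophile in the polar aprotic solvent DMSO.
These conditions are the textbook signature of the SN2 pathway.
An unhindered substrate with a strong nucleophile in a polar aprotic solvent favours one-step backside displacement.

SN2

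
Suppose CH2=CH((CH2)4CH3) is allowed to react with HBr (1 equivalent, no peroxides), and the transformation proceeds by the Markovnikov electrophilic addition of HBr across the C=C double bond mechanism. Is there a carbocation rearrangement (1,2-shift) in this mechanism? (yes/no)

no

The first-formed carbocation is secondary.
No single 1,2-shift to an adjacent carbon would produce a more-substituted cation than the one already present, so no rearrangement occurs.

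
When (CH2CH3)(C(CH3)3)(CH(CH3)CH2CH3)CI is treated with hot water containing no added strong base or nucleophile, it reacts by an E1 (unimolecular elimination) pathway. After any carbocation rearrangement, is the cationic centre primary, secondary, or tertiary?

Step 1: Ionisation: the C–I σ-bond cleaves heterolytically; both bonding electrons depart with I⁻, leaving a tertiary carbocation at the α-carbon.
No single 1,2-shift to an adjacent carbon would give a more-substituted cation, so no rearrangement occurs.

tertiary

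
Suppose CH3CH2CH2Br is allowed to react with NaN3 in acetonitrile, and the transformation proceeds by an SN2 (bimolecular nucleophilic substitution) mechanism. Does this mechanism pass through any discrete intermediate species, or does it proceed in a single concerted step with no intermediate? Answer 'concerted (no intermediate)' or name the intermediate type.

The azide nucleophile donates a lone pair from N to the α-carbon in a backside attack; simultaneously the C–Br σ-bond breaks and both of its electrons leave with Br⁻. One concerted step with inversion of configuration.
All bond changes occur in one transition state; no discrete intermediate is formed.

concerted (no intermediate)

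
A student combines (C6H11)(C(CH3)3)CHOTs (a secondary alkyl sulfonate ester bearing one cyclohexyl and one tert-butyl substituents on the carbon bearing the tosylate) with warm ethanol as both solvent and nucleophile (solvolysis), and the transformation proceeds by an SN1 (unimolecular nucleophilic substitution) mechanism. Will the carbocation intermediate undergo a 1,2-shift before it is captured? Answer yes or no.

yes

The first-formed carbocation is secondary.
The adjacent cyclohexyl carbon already bears 2 other carbon substituents and has a hydrogen to migrate; after a 1,2-hydride shift from that carbon the positive charge sits on a tertiary centre.
Tertiary is more stable than secondary, so the shift occurs.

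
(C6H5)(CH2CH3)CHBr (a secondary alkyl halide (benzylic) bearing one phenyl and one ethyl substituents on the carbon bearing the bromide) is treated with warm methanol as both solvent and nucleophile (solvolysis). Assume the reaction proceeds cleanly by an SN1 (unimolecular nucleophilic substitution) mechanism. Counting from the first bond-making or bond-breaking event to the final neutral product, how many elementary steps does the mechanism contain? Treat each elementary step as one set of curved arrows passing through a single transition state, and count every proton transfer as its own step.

Step 1: The C–Br bond breaks with both electrons going to the bromide; Br⁻ leaves and a secondary carbocation remains.
(No 1,2-shift: no single shift to an adjacent carbon would give a more stable cation.)
Step 2: CH3OH donates an oxygen lone pair into the empty p orbital of the cation, giving a protonated ether (an oxonium ion).
Step 3: Deprotonation of the oxonium oxygen by solvent methanol yields the neutral ether.
Total: 3 elementary steps.

3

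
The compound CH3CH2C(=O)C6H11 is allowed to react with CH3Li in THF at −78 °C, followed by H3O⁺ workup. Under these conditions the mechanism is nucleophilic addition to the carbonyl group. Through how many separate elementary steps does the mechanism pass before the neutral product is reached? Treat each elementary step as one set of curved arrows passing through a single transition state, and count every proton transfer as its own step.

2

Step 1: A lone pair / filled orbital on the carbanion-like carbon of CH3Li attacks the electrophilic carbonyl carbon; the π(C=O) electrons shift onto oxygen, producing a tetrahedral alkoxide intermediate.
Step 2: On H3O⁺ workup the alkoxide oxygen is protonated, giving an alcohol.
Total: 2 elementary steps.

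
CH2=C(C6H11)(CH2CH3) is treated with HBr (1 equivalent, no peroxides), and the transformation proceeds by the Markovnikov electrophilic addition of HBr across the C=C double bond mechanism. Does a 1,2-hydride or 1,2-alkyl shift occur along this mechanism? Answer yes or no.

The first-formed carbocation is tertiary.
No single 1,2-shift to an adjacent carbon would produce a more-substituted cation than the one already present, so no rearrangement occurs.

no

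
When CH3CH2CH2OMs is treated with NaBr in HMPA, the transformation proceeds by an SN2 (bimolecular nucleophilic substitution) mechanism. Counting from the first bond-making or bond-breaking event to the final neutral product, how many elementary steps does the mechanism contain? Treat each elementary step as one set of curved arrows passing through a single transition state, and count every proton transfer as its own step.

1

Step 1: The bromide nucleophile donates a lone pair from Br to the α-carbon in a backside attack; simultaneously the C–O σ-bond breaks and both of its electrons leave with MsO⁻. One concerted step with inversion of configuration.
Total: 1 elementary step.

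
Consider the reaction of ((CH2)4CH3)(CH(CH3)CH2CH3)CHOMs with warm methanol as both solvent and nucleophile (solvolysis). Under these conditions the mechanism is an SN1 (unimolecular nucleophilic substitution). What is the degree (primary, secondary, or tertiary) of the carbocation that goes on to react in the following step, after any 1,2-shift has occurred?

Step 1: The C–O bond breaks with both electrons going to the mesylate; MsO⁻ leaves and a secondary carbocation remains.
Step 2: A 1,2-hydride shift from the adjacent sec-butyl carbon moves the positive charge from the secondary centre to an adjacent carbon, generating a more stable tertiary carbocation.
The cation rearranges from secondary to tertiary via a 1,2-hydride shift from the adjacent sec-butyl carbon; the tertiary cation is what reacts next.

tertiary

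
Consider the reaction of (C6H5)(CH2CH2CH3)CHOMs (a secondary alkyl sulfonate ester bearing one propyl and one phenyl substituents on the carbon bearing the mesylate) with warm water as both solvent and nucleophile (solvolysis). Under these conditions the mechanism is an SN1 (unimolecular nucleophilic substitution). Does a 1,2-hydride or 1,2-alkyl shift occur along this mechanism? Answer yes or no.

The first-formed carbocation is secondary.
No single 1,2-shift to an adjacent carbon would produce a more-substituted cation than the one already present, so no rearrangement occurs.

no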